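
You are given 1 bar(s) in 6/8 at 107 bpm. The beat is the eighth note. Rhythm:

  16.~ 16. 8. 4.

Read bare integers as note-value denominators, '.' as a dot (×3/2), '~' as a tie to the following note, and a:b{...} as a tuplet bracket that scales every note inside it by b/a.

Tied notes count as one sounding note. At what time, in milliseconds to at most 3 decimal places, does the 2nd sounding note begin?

1. 0.0ms @ 0 + 841.121ms (3/2)
2. 841.121ms @ 3/2 + 841.121ms (3/2)
3. 1682.243ms @ 3 + 1682.243ms (3)

note 2 onset = 3/2b = 841.121ms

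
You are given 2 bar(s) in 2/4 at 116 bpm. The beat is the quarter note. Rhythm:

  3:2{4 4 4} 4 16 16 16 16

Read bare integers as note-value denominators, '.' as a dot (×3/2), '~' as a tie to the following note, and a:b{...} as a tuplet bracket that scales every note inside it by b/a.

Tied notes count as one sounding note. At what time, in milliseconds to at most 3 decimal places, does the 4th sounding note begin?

note 4 onset = 2b = 1034.483ms

1. 0.0ms @ 0 + 344.828ms (2/3)
2. 344.828ms @ 2/3 + 344.828ms (2/3)
3. 689.655ms @ 4/3 + 344.828ms (2/3)
4. 1034.483ms @ 2 + 517.241ms (1)
5. 1551.724ms @ 3 + 129.31ms (1/4)
6. 1681.034ms @ 13/4 + 129.31ms (1/4)
7. 1810.345ms @ 7/2 + 129.31ms (1/4)
8. 1939.655ms @ 15/4 + 129.31ms (1/4)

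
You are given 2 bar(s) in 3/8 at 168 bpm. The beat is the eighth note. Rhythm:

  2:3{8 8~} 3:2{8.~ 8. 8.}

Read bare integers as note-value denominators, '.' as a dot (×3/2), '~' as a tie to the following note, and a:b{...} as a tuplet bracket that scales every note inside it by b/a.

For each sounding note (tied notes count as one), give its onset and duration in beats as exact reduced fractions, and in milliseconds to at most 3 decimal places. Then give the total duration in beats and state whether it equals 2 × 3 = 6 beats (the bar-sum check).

1) 0.0ms=0b +535.714ms=3/2b
2) 535.714ms=3/2b +1250.0ms=7/2b
3) 1785.714ms=5b +357.143ms=1b
Σ=6b of 6 (168bpm 3/8) — PASS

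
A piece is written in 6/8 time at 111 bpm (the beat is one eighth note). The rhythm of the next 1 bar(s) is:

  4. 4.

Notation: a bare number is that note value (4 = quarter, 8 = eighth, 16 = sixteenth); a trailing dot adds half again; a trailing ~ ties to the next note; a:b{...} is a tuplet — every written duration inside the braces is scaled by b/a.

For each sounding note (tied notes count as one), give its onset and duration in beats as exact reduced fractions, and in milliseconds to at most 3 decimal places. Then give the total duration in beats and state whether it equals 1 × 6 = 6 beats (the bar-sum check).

1) 0.0ms=0b +1621.622ms=3b
2) 1621.622ms=3b +1621.622ms=3b
Σ=6b of 6 (111bpm 6/8) — PASS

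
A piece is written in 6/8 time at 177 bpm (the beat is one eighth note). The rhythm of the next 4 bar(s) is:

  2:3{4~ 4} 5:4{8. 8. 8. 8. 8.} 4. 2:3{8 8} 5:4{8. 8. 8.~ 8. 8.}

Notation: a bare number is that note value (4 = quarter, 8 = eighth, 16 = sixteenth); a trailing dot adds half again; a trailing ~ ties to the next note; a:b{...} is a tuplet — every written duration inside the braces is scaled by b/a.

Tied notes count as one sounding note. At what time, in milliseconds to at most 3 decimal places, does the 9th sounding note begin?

note 9 onset = 33/2b = 5593.22ms

1. 0.0ms @ 0 + 2033.898ms (6)
2. 2033.898ms @ 6 + 406.78ms (6/5)
3. 2440.678ms @ 36/5 + 406.78ms (6/5)
4. 2847.458ms @ 42/5 + 406.78ms (6/5)
5. 3254.237ms @ 48/5 + 406.78ms (6/5)
6. 3661.017ms @ 54/5 + 406.78ms (6/5)
7. 4067.797ms @ 12 + 1016.949ms (3)
8. 5084.746ms @ 15 + 508.475ms (3/2)
9. 5593.22ms @ 33/2 + 508.475ms (3/2)
10. 6101.695ms @ 18 + 406.78ms (6/5)
11. 6508.475ms @ 96/5 + 406.78ms (6/5)
12. 6915.254ms @ 102/5 + 813.559ms (12/5)
13. 7728.814ms @ 114/5 + 406.78ms (6/5)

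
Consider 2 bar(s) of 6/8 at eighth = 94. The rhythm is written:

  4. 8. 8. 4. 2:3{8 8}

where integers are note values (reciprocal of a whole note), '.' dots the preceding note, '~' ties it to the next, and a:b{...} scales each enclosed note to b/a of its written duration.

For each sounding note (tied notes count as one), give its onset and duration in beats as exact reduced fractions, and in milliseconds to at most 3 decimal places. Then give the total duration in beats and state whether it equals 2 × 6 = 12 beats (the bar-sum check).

1) 0.0ms=0b +1914.894ms=3b
2) 1914.894ms=3b +957.447ms=3/2b
3) 2872.34ms=9/2b +957.447ms=3/2b
4) 3829.787ms=6b +1914.894ms=3b
5) 5744.681ms=9b +957.447ms=3/2b
6) 6702.128ms=21/2b +957.447ms=3/2b
Σ=12b of 12 (94bpm 6/8) — PASS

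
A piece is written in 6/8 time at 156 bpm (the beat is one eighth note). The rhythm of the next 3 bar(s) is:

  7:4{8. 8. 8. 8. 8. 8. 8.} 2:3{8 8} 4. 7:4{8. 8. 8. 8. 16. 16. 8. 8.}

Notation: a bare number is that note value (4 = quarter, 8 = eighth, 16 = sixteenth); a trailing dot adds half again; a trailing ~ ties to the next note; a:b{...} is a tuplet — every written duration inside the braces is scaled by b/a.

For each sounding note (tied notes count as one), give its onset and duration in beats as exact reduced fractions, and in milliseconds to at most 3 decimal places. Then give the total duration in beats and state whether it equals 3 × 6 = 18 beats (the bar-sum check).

1) 0.0ms=0b +329.67ms=6/7b
2) 329.67ms=6/7b +329.67ms=6/7b
3) 659.341ms=12/7b +329.67ms=6/7b
4) 989.011ms=18/7b +329.67ms=6/7b
5) 1318.681ms=24/7b +329.67ms=6/7b
6) 1648.352ms=30/7b +329.67ms=6/7b
7) 1978.022ms=36/7b +329.67ms=6/7b
8) 2307.692ms=6b +576.923ms=3/2b
9) 2884.615ms=15/2b +576.923ms=3/2b
10) 3461.538ms=9b +1153.846ms=3b
11) 4615.385ms=12b +329.67ms=6/7b
12) 4945.055ms=90/7b +329.67ms=6/7b
13) 5274.725ms=96/7b +329.67ms=6/7b
14) 5604.396ms=102/7b +329.67ms=6/7b
15) 5934.066ms=108/7b +164.835ms=3/7b
16) 6098.901ms=111/7b +164.835ms=3/7b
17) 6263.736ms=114/7b +329.67ms=6/7b
18) 6593.407ms=120/7b +329.67ms=6/7b
Σ=18b of 18 (156bpm 6/8) — PASS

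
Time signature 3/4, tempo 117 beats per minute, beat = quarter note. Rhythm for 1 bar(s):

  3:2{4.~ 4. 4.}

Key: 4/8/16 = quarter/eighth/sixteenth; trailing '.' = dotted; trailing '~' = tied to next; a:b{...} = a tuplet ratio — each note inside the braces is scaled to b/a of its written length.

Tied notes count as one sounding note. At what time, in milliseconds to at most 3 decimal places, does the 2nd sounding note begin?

1. 0.0ms @ 0 + 1025.641ms (2)
2. 1025.641ms @ 2 + 512.821ms (1)

note 2 onset = 2b = 1025.641ms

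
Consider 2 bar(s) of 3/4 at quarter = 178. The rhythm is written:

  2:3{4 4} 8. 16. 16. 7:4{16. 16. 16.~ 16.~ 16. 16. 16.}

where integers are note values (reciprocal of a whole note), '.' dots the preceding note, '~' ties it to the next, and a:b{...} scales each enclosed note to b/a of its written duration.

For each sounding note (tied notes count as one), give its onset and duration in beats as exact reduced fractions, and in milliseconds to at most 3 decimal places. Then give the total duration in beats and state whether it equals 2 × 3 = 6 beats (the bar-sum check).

1) 0.0ms=0b +505.618ms=3/2b
2) 505.618ms=3/2b +505.618ms=3/2b
3) 1011.236ms=3b +252.809ms=3/4b
4) 1264.045ms=15/4b +126.404ms=3/8b
5) 1390.449ms=33/8b +126.404ms=3/8b
6) 1516.854ms=9/2b +72.231ms=3/14b
7) 1589.085ms=33/7b +72.231ms=3/14b
8) 1661.316ms=69/14b +216.693ms=9/14b
9) 1878.01ms=39/7b +72.231ms=3/14b
10) 1950.241ms=81/14b +72.231ms=3/14b
Σ=6b of 6 (178bpm 3/4) — PASS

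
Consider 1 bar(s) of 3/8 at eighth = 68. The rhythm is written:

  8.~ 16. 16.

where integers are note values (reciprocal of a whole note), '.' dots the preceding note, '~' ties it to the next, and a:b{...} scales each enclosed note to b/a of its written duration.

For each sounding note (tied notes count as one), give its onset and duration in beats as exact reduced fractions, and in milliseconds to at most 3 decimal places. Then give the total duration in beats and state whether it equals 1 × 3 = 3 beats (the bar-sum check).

1) 0.0ms=0b +1985.294ms=9/4b
2) 1985.294ms=9/4b +661.765ms=3/4b
Σ=3b of 3 (68bpm 3/8) — PASS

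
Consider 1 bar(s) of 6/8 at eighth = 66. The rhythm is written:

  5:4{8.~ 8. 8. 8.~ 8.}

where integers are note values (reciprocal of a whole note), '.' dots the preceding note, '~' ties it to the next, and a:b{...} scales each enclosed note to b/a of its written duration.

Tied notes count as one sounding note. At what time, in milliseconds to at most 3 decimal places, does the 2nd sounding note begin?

1. 0.0ms @ 0 + 2181.818ms (12/5)
2. 2181.818ms @ 12/5 + 1090.909ms (6/5)
3. 3272.727ms @ 18/5 + 2181.818ms (12/5)

note 2 onset = 12/5b = 2181.818ms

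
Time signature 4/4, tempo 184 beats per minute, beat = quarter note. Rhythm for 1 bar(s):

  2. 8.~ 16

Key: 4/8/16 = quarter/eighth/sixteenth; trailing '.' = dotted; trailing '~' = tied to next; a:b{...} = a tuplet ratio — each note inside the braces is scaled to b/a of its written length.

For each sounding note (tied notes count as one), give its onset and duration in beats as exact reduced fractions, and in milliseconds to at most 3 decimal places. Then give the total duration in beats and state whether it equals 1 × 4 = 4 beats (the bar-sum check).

1) 0.0ms=0b +978.261ms=3b
2) 978.261ms=3b +326.087ms=1b
Σ=4b of 4 (184bpm 4/4) — PASS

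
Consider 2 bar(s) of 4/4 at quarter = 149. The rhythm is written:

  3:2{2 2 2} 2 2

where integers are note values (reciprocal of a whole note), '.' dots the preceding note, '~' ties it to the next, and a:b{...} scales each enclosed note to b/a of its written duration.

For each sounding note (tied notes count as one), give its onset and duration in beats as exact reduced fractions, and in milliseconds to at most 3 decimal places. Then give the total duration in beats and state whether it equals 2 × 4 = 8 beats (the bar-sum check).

1) 0.0ms=0b +536.913ms=4/3b
2) 536.913ms=4/3b +536.913ms=4/3b
3) 1073.826ms=8/3b +536.913ms=4/3b
4) 1610.738ms=4b +805.369ms=2b
5) 2416.107ms=6b +805.369ms=2b
Σ=8b of 8 (149bpm 4/4) — PASS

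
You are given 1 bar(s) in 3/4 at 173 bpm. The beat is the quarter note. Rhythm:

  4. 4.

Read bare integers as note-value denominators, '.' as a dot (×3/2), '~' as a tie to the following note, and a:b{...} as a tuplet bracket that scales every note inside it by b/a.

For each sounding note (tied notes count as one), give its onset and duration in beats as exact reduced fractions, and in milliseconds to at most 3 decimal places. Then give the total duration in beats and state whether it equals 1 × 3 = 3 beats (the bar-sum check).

1) 0.0ms=0b +520.231ms=3/2b
2) 520.231ms=3/2b +520.231ms=3/2b
Σ=3b of 3 (173bpm 3/4) — PASS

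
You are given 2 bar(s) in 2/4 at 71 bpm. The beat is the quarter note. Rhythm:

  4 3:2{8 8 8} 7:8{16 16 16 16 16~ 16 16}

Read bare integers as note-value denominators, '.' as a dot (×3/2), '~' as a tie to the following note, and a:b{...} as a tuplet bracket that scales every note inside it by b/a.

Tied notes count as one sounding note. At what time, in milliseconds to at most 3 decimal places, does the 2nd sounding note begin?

note 2 onset = 1b = 845.07ms

1. 0.0ms @ 0 + 845.07ms (1)
2. 845.07ms @ 1 + 281.69ms (1/3)
3. 1126.761ms @ 4/3 + 281.69ms (1/3)
4. 1408.451ms @ 5/3 + 281.69ms (1/3)
5. 1690.141ms @ 2 + 241.449ms (2/7)
6. 1931.59ms @ 16/7 + 241.449ms (2/7)
7. 2173.038ms @ 18/7 + 241.449ms (2/7)
8. 2414.487ms @ 20/7 + 241.449ms (2/7)
9. 2655.936ms @ 22/7 + 482.897ms (4/7)
10. 3138.833ms @ 26/7 + 241.449ms (2/7)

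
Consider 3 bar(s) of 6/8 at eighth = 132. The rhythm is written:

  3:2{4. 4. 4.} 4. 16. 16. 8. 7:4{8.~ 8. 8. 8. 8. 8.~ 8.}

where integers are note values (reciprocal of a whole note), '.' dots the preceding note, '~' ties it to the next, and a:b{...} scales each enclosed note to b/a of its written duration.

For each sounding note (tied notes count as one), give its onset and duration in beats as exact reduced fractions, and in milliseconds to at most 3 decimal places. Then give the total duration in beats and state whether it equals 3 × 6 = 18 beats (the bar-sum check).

1) 0.0ms=0b +909.091ms=2b
2) 909.091ms=2b +909.091ms=2b
3) 1818.182ms=4b +909.091ms=2b
4) 2727.273ms=6b +1363.636ms=3b
5) 4090.909ms=9b +340.909ms=3/4b
6) 4431.818ms=39/4b +340.909ms=3/4b
7) 4772.727ms=21/2b +681.818ms=3/2b
8) 5454.545ms=12b +779.221ms=12/7b
9) 6233.766ms=96/7b +389.61ms=6/7b
10) 6623.377ms=102/7b +389.61ms=6/7b
11) 7012.987ms=108/7b +389.61ms=6/7b
12) 7402.597ms=114/7b +779.221ms=12/7b
Σ=18b of 18 (132bpm 6/8) — PASS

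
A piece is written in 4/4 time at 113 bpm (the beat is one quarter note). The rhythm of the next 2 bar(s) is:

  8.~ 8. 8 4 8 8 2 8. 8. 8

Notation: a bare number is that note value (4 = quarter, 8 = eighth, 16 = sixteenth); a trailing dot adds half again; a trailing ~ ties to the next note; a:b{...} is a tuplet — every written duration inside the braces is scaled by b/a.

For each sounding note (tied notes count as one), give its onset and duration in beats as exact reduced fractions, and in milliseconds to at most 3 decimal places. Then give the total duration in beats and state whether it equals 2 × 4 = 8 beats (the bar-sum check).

1) 0.0ms=0b +796.46ms=3/2b
2) 796.46ms=3/2b +265.487ms=1/2b
3) 1061.947ms=2b +530.973ms=1b
4) 1592.92ms=3b +265.487ms=1/2b
5) 1858.407ms=7/2b +265.487ms=1/2b
6) 2123.894ms=4b +1061.947ms=2b
7) 3185.841ms=6b +398.23ms=3/4b
8) 3584.071ms=27/4b +398.23ms=3/4b
9) 3982.301ms=15/2b +265.487ms=1/2b
Σ=8b of 8 (113bpm 4/4) — PASS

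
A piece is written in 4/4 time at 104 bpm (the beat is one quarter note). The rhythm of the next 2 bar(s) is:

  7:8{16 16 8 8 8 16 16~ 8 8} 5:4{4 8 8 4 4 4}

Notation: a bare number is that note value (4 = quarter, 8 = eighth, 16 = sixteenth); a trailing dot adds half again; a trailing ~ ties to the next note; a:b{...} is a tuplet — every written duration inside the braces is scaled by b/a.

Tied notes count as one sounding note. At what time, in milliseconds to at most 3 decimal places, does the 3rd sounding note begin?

1. 0.0ms @ 0 + 164.835ms (2/7)
2. 164.835ms @ 2/7 + 164.835ms (2/7)
3. 329.67ms @ 4/7 + 329.67ms (4/7)
4. 659.341ms @ 8/7 + 329.67ms (4/7)
5. 989.011ms @ 12/7 + 329.67ms (4/7)
6. 1318.681ms @ 16/7 + 164.835ms (2/7)
7. 1483.516ms @ 18/7 + 494.505ms (6/7)
8. 1978.022ms @ 24/7 + 329.67ms (4/7)
9. 2307.692ms @ 4 + 461.538ms (4/5)
10. 2769.231ms @ 24/5 + 230.769ms (2/5)
11. 3000.0ms @ 26/5 + 230.769ms (2/5)
12. 3230.769ms @ 28/5 + 461.538ms (4/5)
13. 3692.308ms @ 32/5 + 461.538ms (4/5)
14. 4153.846ms @ 36/5 + 461.538ms (4/5)

note 3 onset = 4/7b = 329.67ms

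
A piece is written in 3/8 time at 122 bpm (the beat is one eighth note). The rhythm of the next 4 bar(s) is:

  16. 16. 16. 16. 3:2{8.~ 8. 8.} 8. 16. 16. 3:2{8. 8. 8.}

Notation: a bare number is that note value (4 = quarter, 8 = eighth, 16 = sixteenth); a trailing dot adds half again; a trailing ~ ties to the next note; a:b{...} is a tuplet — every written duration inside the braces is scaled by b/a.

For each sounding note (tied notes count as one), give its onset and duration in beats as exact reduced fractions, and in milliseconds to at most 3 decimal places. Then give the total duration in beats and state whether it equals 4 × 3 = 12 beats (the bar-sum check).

1) 0.0ms=0b +368.852ms=3/4b
2) 368.852ms=3/4b +368.852ms=3/4b
3) 737.705ms=3/2b +368.852ms=3/4b
4) 1106.557ms=9/4b +368.852ms=3/4b
5) 1475.41ms=3b +983.607ms=2b
6) 2459.016ms=5b +491.803ms=1b
7) 2950.82ms=6b +737.705ms=3/2b
8) 3688.525ms=15/2b +368.852ms=3/4b
9) 4057.377ms=33/4b +368.852ms=3/4b
10) 4426.23ms=9b +491.803ms=1b
11) 4918.033ms=10b +491.803ms=1b
12) 5409.836ms=11b +491.803ms=1b
Σ=12b of 12 (122bpm 3/8) — PASS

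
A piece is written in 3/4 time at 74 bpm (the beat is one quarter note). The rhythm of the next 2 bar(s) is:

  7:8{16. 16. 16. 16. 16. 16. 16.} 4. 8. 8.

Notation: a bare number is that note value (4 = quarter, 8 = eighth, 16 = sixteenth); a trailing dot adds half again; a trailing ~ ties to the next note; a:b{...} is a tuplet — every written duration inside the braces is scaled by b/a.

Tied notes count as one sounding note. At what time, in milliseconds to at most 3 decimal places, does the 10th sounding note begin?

note 10 onset = 21/4b = 4256.757ms

1. 0.0ms @ 0 + 347.49ms (3/7)
2. 347.49ms @ 3/7 + 347.49ms (3/7)
3. 694.981ms @ 6/7 + 347.49ms (3/7)
4. 1042.471ms @ 9/7 + 347.49ms (3/7)
5. 1389.961ms @ 12/7 + 347.49ms (3/7)
6. 1737.452ms @ 15/7 + 347.49ms (3/7)
7. 2084.942ms @ 18/7 + 347.49ms (3/7)
8. 2432.432ms @ 3 + 1216.216ms (3/2)
9. 3648.649ms @ 9/2 + 608.108ms (3/4)
10. 4256.757ms @ 21/4 + 608.108ms (3/4)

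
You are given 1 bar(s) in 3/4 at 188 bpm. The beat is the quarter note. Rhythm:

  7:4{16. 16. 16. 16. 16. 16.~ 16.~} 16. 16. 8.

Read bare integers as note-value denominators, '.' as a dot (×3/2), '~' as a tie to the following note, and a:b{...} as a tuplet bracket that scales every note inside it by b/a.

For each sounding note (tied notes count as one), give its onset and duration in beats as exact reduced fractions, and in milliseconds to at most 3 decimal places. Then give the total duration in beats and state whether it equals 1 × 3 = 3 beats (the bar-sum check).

1) 0.0ms=0b +68.389ms=3/14b
2) 68.389ms=3/14b +68.389ms=3/14b
3) 136.778ms=3/7b +68.389ms=3/14b
4) 205.167ms=9/14b +68.389ms=3/14b
5) 273.556ms=6/7b +68.389ms=3/14b
6) 341.945ms=15/14b +256.459ms=45/56b
7) 598.404ms=15/8b +119.681ms=3/8b
8) 718.085ms=9/4b +239.362ms=3/4b
Σ=3b of 3 (188bpm 3/4) — PASS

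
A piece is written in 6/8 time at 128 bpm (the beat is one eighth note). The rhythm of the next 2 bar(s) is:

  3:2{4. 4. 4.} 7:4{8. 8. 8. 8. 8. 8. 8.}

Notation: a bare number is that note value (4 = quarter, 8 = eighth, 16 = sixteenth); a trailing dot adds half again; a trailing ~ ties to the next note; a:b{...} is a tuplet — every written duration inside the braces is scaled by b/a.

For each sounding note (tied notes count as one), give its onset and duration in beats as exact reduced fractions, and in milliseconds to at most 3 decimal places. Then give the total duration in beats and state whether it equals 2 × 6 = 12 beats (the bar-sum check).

1) 0.0ms=0b +937.5ms=2b
2) 937.5ms=2b +937.5ms=2b
3) 1875.0ms=4b +937.5ms=2b
4) 2812.5ms=6b +401.786ms=6/7b
5) 3214.286ms=48/7b +401.786ms=6/7b
6) 3616.071ms=54/7b +401.786ms=6/7b
7) 4017.857ms=60/7b +401.786ms=6/7b
8) 4419.643ms=66/7b +401.786ms=6/7b
9) 4821.429ms=72/7b +401.786ms=6/7b
10) 5223.214ms=78/7b +401.786ms=6/7b
Σ=12b of 12 (128bpm 6/8) — PASS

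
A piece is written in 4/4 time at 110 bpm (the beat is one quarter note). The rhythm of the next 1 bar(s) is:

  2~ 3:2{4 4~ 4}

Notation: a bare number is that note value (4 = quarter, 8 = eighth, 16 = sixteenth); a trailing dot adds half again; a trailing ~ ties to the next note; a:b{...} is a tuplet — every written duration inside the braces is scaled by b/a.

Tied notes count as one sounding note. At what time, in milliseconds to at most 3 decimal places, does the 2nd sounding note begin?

note 2 onset = 8/3b = 1454.545ms

1. 0.0ms @ 0 + 1454.545ms (8/3)
2. 1454.545ms @ 8/3 + 727.273ms (4/3)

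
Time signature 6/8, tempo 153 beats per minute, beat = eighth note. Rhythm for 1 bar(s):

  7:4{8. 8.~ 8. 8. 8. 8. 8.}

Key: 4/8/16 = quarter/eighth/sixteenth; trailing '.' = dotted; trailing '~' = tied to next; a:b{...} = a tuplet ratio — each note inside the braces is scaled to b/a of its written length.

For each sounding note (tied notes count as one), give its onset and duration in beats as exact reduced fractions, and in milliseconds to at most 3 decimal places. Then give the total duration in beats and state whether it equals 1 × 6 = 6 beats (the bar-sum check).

1) 0.0ms=0b +336.134ms=6/7b
2) 336.134ms=6/7b +672.269ms=12/7b
3) 1008.403ms=18/7b +336.134ms=6/7b
4) 1344.538ms=24/7b +336.134ms=6/7b
5) 1680.672ms=30/7b +336.134ms=6/7b
6) 2016.807ms=36/7b +336.134ms=6/7b
Σ=6b of 6 (153bpm 6/8) — PASS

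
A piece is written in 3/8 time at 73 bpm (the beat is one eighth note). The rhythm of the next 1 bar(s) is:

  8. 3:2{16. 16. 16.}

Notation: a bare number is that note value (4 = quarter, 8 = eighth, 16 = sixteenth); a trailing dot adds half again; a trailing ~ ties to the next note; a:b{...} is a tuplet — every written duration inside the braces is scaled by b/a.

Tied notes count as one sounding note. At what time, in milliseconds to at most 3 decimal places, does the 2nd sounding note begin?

note 2 onset = 3/2b = 1232.877ms

1. 0.0ms @ 0 + 1232.877ms (3/2)
2. 1232.877ms @ 3/2 + 410.959ms (1/2)
3. 1643.836ms @ 2 + 410.959ms (1/2)
4. 2054.795ms @ 5/2 + 410.959ms (1/2)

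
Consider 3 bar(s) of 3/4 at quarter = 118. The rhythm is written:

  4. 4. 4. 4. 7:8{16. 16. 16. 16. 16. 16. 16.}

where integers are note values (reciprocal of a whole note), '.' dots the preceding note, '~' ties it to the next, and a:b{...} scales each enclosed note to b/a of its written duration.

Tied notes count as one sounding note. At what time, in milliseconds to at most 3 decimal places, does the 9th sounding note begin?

1. 0.0ms @ 0 + 762.712ms (3/2)
2. 762.712ms @ 3/2 + 762.712ms (3/2)
3. 1525.424ms @ 3 + 762.712ms (3/2)
4. 2288.136ms @ 9/2 + 762.712ms (3/2)
5. 3050.847ms @ 6 + 217.918ms (3/7)
6. 3268.765ms @ 45/7 + 217.918ms (3/7)
7. 3486.683ms @ 48/7 + 217.918ms (3/7)
8. 3704.6ms @ 51/7 + 217.918ms (3/7)
9. 3922.518ms @ 54/7 + 217.918ms (3/7)
10. 4140.436ms @ 57/7 + 217.918ms (3/7)
11. 4358.354ms @ 60/7 + 217.918ms (3/7)

note 9 onset = 54/7b = 3922.518ms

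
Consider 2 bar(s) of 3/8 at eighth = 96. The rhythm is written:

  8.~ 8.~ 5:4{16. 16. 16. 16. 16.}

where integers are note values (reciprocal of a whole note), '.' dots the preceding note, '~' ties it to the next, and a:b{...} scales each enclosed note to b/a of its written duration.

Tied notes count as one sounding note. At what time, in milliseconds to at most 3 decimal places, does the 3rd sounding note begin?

1. 0.0ms @ 0 + 2250.0ms (18/5)
2. 2250.0ms @ 18/5 + 375.0ms (3/5)
3. 2625.0ms @ 21/5 + 375.0ms (3/5)
4. 3000.0ms @ 24/5 + 375.0ms (3/5)
5. 3375.0ms @ 27/5 + 375.0ms (3/5)

note 3 onset = 21/5b = 2625.0ms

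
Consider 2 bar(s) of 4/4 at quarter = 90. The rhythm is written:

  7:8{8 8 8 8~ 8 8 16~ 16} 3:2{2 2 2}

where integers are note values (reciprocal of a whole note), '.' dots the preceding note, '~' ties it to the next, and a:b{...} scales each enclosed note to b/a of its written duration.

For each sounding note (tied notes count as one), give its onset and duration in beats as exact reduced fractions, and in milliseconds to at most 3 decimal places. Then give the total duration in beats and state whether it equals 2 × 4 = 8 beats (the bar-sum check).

1) 0.0ms=0b +380.952ms=4/7b
2) 380.952ms=4/7b +380.952ms=4/7b
3) 761.905ms=8/7b +380.952ms=4/7b
4) 1142.857ms=12/7b +761.905ms=8/7b
5) 1904.762ms=20/7b +380.952ms=4/7b
6) 2285.714ms=24/7b +380.952ms=4/7b
7) 2666.667ms=4b +888.889ms=4/3b
8) 3555.556ms=16/3b +888.889ms=4/3b
9) 4444.444ms=20/3b +888.889ms=4/3b
Σ=8b of 8 (90bpm 4/4) — PASS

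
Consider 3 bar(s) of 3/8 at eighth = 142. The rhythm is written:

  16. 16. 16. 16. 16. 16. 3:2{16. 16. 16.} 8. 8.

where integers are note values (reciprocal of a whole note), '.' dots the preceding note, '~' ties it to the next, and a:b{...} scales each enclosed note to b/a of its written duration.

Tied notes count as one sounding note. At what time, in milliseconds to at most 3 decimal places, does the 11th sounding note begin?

1. 0.0ms @ 0 + 316.901ms (3/4)
2. 316.901ms @ 3/4 + 316.901ms (3/4)
3. 633.803ms @ 3/2 + 316.901ms (3/4)
4. 950.704ms @ 9/4 + 316.901ms (3/4)
5. 1267.606ms @ 3 + 316.901ms (3/4)
6. 1584.507ms @ 15/4 + 316.901ms (3/4)
7. 1901.408ms @ 9/2 + 211.268ms (1/2)
8. 2112.676ms @ 5 + 211.268ms (1/2)
9. 2323.944ms @ 11/2 + 211.268ms (1/2)
10. 2535.211ms @ 6 + 633.803ms (3/2)
11. 3169.014ms @ 15/2 + 633.803ms (3/2)

note 11 onset = 15/2b = 3169.014ms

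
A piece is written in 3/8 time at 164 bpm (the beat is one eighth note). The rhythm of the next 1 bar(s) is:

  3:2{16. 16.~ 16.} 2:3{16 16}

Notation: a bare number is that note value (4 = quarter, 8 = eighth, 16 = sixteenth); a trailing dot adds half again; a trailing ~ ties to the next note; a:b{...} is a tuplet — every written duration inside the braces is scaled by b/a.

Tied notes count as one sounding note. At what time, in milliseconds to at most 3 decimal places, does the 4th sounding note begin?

note 4 onset = 9/4b = 823.171ms

1. 0.0ms @ 0 + 182.927ms (1/2)
2. 182.927ms @ 1/2 + 365.854ms (1)
3. 548.78ms @ 3/2 + 274.39ms (3/4)
4. 823.171ms @ 9/4 + 274.39ms (3/4)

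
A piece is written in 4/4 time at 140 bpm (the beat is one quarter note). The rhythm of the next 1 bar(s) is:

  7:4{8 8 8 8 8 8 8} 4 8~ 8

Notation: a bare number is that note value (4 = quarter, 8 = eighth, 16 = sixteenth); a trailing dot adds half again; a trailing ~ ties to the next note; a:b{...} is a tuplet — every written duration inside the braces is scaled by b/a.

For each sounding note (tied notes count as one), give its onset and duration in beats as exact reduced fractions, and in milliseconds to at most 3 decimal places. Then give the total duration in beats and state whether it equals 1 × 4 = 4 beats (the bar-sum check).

1) 0.0ms=0b +122.449ms=2/7b
2) 122.449ms=2/7b +122.449ms=2/7b
3) 244.898ms=4/7b +122.449ms=2/7b
4) 367.347ms=6/7b +122.449ms=2/7b
5) 489.796ms=8/7b +122.449ms=2/7b
6) 612.245ms=10/7b +122.449ms=2/7b
7) 734.694ms=12/7b +122.449ms=2/7b
8) 857.143ms=2b +428.571ms=1b
9) 1285.714ms=3b +428.571ms=1b
Σ=4b of 4 (140bpm 4/4) — PASS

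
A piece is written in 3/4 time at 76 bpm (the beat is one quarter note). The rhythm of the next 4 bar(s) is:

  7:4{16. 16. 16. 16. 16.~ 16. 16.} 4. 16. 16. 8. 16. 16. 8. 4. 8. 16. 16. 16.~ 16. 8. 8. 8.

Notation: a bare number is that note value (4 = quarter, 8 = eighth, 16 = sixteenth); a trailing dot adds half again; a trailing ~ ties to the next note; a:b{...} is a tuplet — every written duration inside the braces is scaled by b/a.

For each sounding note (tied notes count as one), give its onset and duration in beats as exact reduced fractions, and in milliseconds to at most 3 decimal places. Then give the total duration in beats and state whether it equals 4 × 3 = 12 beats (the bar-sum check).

1) 0.0ms=0b +169.173ms=3/14b
2) 169.173ms=3/14b +169.173ms=3/14b
3) 338.346ms=3/7b +169.173ms=3/14b
4) 507.519ms=9/14b +169.173ms=3/14b
5) 676.692ms=6/7b +338.346ms=3/7b
6) 1015.038ms=9/7b +169.173ms=3/14b
7) 1184.211ms=3/2b +1184.211ms=3/2b
8) 2368.421ms=3b +296.053ms=3/8b
9) 2664.474ms=27/8b +296.053ms=3/8b
10) 2960.526ms=15/4b +592.105ms=3/4b
11) 3552.632ms=9/2b +296.053ms=3/8b
12) 3848.684ms=39/8b +296.053ms=3/8b
13) 4144.737ms=21/4b +592.105ms=3/4b
14) 4736.842ms=6b +1184.211ms=3/2b
15) 5921.053ms=15/2b +592.105ms=3/4b
16) 6513.158ms=33/4b +296.053ms=3/8b
17) 6809.211ms=69/8b +296.053ms=3/8b
18) 7105.263ms=9b +592.105ms=3/4b
19) 7697.368ms=39/4b +592.105ms=3/4b
20) 8289.474ms=21/2b +592.105ms=3/4b
21) 8881.579ms=45/4b +592.105ms=3/4b
Σ=12b of 12 (76bpm 3/4) — PASS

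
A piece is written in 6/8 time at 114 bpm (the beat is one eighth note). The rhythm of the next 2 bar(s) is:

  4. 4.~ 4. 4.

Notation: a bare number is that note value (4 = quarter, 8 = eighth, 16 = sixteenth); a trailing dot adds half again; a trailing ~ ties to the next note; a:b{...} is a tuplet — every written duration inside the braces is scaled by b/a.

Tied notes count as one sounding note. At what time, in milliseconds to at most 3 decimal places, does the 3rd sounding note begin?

note 3 onset = 9b = 4736.842ms

1. 0.0ms @ 0 + 1578.947ms (3)
2. 1578.947ms @ 3 + 3157.895ms (6)
3. 4736.842ms @ 9 + 1578.947ms (3)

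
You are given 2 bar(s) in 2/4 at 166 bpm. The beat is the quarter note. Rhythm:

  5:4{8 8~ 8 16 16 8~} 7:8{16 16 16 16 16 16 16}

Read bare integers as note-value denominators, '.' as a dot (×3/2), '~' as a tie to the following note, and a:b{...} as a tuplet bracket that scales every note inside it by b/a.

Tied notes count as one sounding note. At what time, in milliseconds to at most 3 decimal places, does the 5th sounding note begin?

note 5 onset = 8/5b = 578.313ms

1. 0.0ms @ 0 + 144.578ms (2/5)
2. 144.578ms @ 2/5 + 289.157ms (4/5)
3. 433.735ms @ 6/5 + 72.289ms (1/5)
4. 506.024ms @ 7/5 + 72.289ms (1/5)
5. 578.313ms @ 8/5 + 247.849ms (24/35)
6. 826.162ms @ 16/7 + 103.27ms (2/7)
7. 929.432ms @ 18/7 + 103.27ms (2/7)
8. 1032.702ms @ 20/7 + 103.27ms (2/7)
9. 1135.972ms @ 22/7 + 103.27ms (2/7)
10. 1239.243ms @ 24/7 + 103.27ms (2/7)
11. 1342.513ms @ 26/7 + 103.27ms (2/7)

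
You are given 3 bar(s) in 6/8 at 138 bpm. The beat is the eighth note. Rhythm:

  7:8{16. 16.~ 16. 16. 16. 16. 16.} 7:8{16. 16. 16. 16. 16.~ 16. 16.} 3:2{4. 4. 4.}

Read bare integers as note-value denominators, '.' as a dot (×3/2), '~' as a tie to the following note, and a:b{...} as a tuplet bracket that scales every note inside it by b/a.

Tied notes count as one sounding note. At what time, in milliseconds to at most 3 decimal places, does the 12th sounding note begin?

note 12 onset = 78/7b = 4844.72ms

1. 0.0ms @ 0 + 372.671ms (6/7)
2. 372.671ms @ 6/7 + 745.342ms (12/7)
3. 1118.012ms @ 18/7 + 372.671ms (6/7)
4. 1490.683ms @ 24/7 + 372.671ms (6/7)
5. 1863.354ms @ 30/7 + 372.671ms (6/7)
6. 2236.025ms @ 36/7 + 372.671ms (6/7)
7. 2608.696ms @ 6 + 372.671ms (6/7)
8. 2981.366ms @ 48/7 + 372.671ms (6/7)
9. 3354.037ms @ 54/7 + 372.671ms (6/7)
10. 3726.708ms @ 60/7 + 372.671ms (6/7)
11. 4099.379ms @ 66/7 + 745.342ms (12/7)
12. 4844.72ms @ 78/7 + 372.671ms (6/7)
13. 5217.391ms @ 12 + 869.565ms (2)
14. 6086.957ms @ 14 + 869.565ms (2)
15. 6956.522ms @ 16 + 869.565ms (2)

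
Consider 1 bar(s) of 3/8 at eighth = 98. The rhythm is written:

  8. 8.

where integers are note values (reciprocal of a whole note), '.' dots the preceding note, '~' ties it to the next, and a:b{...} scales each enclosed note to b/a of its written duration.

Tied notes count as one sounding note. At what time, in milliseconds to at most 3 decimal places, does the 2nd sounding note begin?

note 2 onset = 3/2b = 918.367ms

1. 0.0ms @ 0 + 918.367ms (3/2)
2. 918.367ms @ 3/2 + 918.367ms (3/2)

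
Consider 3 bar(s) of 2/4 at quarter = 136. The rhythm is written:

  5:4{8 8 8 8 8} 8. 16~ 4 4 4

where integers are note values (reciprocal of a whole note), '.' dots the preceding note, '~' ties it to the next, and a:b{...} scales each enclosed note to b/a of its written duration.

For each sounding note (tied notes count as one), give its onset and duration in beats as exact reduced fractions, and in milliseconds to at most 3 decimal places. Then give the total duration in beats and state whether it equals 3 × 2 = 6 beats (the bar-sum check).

1) 0.0ms=0b +176.471ms=2/5b
2) 176.471ms=2/5b +176.471ms=2/5b
3) 352.941ms=4/5b +176.471ms=2/5b
4) 529.412ms=6/5b +176.471ms=2/5b
5) 705.882ms=8/5b +176.471ms=2/5b
6) 882.353ms=2b +330.882ms=3/4b
7) 1213.235ms=11/4b +551.471ms=5/4b
8) 1764.706ms=4b +441.176ms=1b
9) 2205.882ms=5b +441.176ms=1b
Σ=6b of 6 (136bpm 2/4) — PASS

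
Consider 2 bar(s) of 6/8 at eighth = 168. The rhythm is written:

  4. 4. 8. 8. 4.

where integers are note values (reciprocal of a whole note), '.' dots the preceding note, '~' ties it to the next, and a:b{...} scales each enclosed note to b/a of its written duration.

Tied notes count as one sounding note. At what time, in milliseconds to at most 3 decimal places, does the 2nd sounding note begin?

1. 0.0ms @ 0 + 1071.429ms (3)
2. 1071.429ms @ 3 + 1071.429ms (3)
3. 2142.857ms @ 6 + 535.714ms (3/2)
4. 2678.571ms @ 15/2 + 535.714ms (3/2)
5. 3214.286ms @ 9 + 1071.429ms (3)

note 2 onset = 3b = 1071.429ms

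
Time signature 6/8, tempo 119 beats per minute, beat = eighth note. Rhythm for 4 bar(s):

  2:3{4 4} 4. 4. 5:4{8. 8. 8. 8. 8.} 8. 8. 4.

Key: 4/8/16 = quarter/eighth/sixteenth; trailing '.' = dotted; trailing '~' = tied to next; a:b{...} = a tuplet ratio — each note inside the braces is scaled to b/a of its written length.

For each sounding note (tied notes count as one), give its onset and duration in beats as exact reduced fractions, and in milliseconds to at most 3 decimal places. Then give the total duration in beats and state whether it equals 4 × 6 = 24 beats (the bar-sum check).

1) 0.0ms=0b +1512.605ms=3b
2) 1512.605ms=3b +1512.605ms=3b
3) 3025.21ms=6b +1512.605ms=3b
4) 4537.815ms=9b +1512.605ms=3b
5) 6050.42ms=12b +605.042ms=6/5b
6) 6655.462ms=66/5b +605.042ms=6/5b
7) 7260.504ms=72/5b +605.042ms=6/5b
8) 7865.546ms=78/5b +605.042ms=6/5b
9) 8470.588ms=84/5b +605.042ms=6/5b
10) 9075.63ms=18b +756.303ms=3/2b
11) 9831.933ms=39/2b +756.303ms=3/2b
12) 10588.235ms=21b +1512.605ms=3b
Σ=24b of 24 (119bpm 6/8) — PASS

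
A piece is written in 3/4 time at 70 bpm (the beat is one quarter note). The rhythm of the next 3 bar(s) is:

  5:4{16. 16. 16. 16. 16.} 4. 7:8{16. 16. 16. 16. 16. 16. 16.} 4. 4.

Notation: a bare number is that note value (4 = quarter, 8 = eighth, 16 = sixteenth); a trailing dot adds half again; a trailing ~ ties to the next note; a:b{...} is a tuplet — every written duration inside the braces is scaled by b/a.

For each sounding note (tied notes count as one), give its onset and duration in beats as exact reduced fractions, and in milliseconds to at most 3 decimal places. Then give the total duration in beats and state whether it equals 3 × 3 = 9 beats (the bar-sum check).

1) 0.0ms=0b +257.143ms=3/10b
2) 257.143ms=3/10b +257.143ms=3/10b
3) 514.286ms=3/5b +257.143ms=3/10b
4) 771.429ms=9/10b +257.143ms=3/10b
5) 1028.571ms=6/5b +257.143ms=3/10b
6) 1285.714ms=3/2b +1285.714ms=3/2b
7) 2571.429ms=3b +367.347ms=3/7b
8) 2938.776ms=24/7b +367.347ms=3/7b
9) 3306.122ms=27/7b +367.347ms=3/7b
10) 3673.469ms=30/7b +367.347ms=3/7b
11) 4040.816ms=33/7b +367.347ms=3/7b
12) 4408.163ms=36/7b +367.347ms=3/7b
13) 4775.51ms=39/7b +367.347ms=3/7b
14) 5142.857ms=6b +1285.714ms=3/2b
15) 6428.571ms=15/2b +1285.714ms=3/2b
Σ=9b of 9 (70bpm 3/4) — PASS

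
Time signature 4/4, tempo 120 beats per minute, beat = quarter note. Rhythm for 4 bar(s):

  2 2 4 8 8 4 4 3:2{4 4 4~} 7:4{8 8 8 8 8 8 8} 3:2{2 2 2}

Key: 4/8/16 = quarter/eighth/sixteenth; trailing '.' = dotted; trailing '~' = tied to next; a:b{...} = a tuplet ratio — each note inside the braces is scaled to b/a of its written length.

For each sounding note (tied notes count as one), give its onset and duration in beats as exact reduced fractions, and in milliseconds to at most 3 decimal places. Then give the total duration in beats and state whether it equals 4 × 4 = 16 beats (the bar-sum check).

1) 0.0ms=0b +1000.0ms=2b
2) 1000.0ms=2b +1000.0ms=2b
3) 2000.0ms=4b +500.0ms=1b
4) 2500.0ms=5b +250.0ms=1/2b
5) 2750.0ms=11/2b +250.0ms=1/2b
6) 3000.0ms=6b +500.0ms=1b
7) 3500.0ms=7b +500.0ms=1b
8) 4000.0ms=8b +333.333ms=2/3b
9) 4333.333ms=26/3b +333.333ms=2/3b
10) 4666.667ms=28/3b +476.19ms=20/21b
11) 5142.857ms=72/7b +142.857ms=2/7b
12) 5285.714ms=74/7b +142.857ms=2/7b
13) 5428.571ms=76/7b +142.857ms=2/7b
14) 5571.429ms=78/7b +142.857ms=2/7b
15) 5714.286ms=80/7b +142.857ms=2/7b
16) 5857.143ms=82/7b +142.857ms=2/7b
17) 6000.0ms=12b +666.667ms=4/3b
18) 6666.667ms=40/3b +666.667ms=4/3b
19) 7333.333ms=44/3b +666.667ms=4/3b
Σ=16b of 16 (120bpm 4/4) — PASS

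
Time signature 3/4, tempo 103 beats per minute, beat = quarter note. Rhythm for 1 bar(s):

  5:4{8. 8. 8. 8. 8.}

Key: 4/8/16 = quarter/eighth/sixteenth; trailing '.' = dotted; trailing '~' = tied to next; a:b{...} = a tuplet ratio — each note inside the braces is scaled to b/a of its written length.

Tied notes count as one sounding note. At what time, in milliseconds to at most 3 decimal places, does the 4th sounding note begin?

note 4 onset = 9/5b = 1048.544ms

1. 0.0ms @ 0 + 349.515ms (3/5)
2. 349.515ms @ 3/5 + 349.515ms (3/5)
3. 699.029ms @ 6/5 + 349.515ms (3/5)
4. 1048.544ms @ 9/5 + 349.515ms (3/5)
5. 1398.058ms @ 12/5 + 349.515ms (3/5)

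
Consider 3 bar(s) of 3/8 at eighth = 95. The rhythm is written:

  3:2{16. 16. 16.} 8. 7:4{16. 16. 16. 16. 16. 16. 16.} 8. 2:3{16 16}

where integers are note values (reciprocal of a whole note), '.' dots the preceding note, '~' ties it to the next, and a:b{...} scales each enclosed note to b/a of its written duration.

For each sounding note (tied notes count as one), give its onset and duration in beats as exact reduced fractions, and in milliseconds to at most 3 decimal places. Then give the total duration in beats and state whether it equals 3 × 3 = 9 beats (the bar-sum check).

1) 0.0ms=0b +315.789ms=1/2b
2) 315.789ms=1/2b +315.789ms=1/2b
3) 631.579ms=1b +315.789ms=1/2b
4) 947.368ms=3/2b +947.368ms=3/2b
5) 1894.737ms=3b +270.677ms=3/7b
6) 2165.414ms=24/7b +270.677ms=3/7b
7) 2436.09ms=27/7b +270.677ms=3/7b
8) 2706.767ms=30/7b +270.677ms=3/7b
9) 2977.444ms=33/7b +270.677ms=3/7b
10) 3248.12ms=36/7b +270.677ms=3/7b
11) 3518.797ms=39/7b +270.677ms=3/7b
12) 3789.474ms=6b +947.368ms=3/2b
13) 4736.842ms=15/2b +473.684ms=3/4b
14) 5210.526ms=33/4b +473.684ms=3/4b
Σ=9b of 9 (95bpm 3/8) — PASS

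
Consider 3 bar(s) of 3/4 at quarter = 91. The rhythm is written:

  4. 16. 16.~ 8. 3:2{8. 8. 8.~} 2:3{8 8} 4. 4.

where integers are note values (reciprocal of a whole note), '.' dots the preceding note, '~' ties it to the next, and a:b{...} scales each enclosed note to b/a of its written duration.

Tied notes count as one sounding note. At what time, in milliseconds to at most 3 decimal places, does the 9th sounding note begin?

1. 0.0ms @ 0 + 989.011ms (3/2)
2. 989.011ms @ 3/2 + 247.253ms (3/8)
3. 1236.264ms @ 15/8 + 741.758ms (9/8)
4. 1978.022ms @ 3 + 329.67ms (1/2)
5. 2307.692ms @ 7/2 + 329.67ms (1/2)
6. 2637.363ms @ 4 + 824.176ms (5/4)
7. 3461.538ms @ 21/4 + 494.505ms (3/4)
8. 3956.044ms @ 6 + 989.011ms (3/2)
9. 4945.055ms @ 15/2 + 989.011ms (3/2)

note 9 onset = 15/2b = 4945.055ms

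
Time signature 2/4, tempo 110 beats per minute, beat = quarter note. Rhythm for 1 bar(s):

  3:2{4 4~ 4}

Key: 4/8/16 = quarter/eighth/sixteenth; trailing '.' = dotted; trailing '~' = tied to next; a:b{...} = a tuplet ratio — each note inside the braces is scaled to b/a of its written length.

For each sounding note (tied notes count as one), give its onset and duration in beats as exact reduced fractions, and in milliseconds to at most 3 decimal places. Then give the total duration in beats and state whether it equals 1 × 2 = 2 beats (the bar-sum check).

1) 0.0ms=0b +363.636ms=2/3b
2) 363.636ms=2/3b +727.273ms=4/3b
Σ=2b of 2 (110bpm 2/4) — PASS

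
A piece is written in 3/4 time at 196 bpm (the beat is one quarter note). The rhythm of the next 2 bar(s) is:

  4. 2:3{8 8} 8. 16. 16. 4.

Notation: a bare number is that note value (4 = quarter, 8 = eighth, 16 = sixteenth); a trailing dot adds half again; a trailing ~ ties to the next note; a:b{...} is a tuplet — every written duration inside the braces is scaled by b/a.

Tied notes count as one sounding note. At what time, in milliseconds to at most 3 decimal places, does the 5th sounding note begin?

1. 0.0ms @ 0 + 459.184ms (3/2)
2. 459.184ms @ 3/2 + 229.592ms (3/4)
3. 688.776ms @ 9/4 + 229.592ms (3/4)
4. 918.367ms @ 3 + 229.592ms (3/4)
5. 1147.959ms @ 15/4 + 114.796ms (3/8)
6. 1262.755ms @ 33/8 + 114.796ms (3/8)
7. 1377.551ms @ 9/2 + 459.184ms (3/2)

note 5 onset = 15/4b = 1147.959ms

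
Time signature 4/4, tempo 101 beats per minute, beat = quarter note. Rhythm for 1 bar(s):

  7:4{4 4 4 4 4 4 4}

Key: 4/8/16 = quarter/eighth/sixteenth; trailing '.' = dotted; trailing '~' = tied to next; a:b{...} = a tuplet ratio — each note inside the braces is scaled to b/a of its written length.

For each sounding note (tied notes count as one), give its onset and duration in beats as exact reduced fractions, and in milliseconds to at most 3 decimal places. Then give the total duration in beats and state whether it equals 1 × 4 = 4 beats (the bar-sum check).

1) 0.0ms=0b +339.463ms=4/7b
2) 339.463ms=4/7b +339.463ms=4/7b
3) 678.925ms=8/7b +339.463ms=4/7b
4) 1018.388ms=12/7b +339.463ms=4/7b
5) 1357.85ms=16/7b +339.463ms=4/7b
6) 1697.313ms=20/7b +339.463ms=4/7b
7) 2036.775ms=24/7b +339.463ms=4/7b
Σ=4b of 4 (101bpm 4/4) — PASS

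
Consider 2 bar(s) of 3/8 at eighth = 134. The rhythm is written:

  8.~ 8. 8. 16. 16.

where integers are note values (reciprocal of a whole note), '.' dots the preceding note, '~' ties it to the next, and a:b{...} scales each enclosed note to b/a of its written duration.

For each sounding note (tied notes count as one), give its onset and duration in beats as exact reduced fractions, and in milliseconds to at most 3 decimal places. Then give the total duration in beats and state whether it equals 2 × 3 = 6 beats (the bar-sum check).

1) 0.0ms=0b +1343.284ms=3b
2) 1343.284ms=3b +671.642ms=3/2b
3) 2014.925ms=9/2b +335.821ms=3/4b
4) 2350.746ms=21/4b +335.821ms=3/4b
Σ=6b of 6 (134bpm 3/8) — PASS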